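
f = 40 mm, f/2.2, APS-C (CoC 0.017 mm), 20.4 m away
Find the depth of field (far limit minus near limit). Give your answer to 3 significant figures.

Hyperfocal distance H = f²/(N·c) + f = 40²/(2.2 × 0.017) + 40 = 1600/0.0374 + 40 ≈ 42820.7 mm ≈ 42.82 m.
Near limit Dn = s·(H − f)/(H + s − 2f) = 20400 × (42820.7 − 40) / (42820.7 + 20400 − 2 × 40) = 20400 × 42780.7 / 63140.7 ≈ 13822 mm.
Far limit Df = s·(H − f)/(H − s) = 20400 × (42820.7 − 40) / (42820.7 − 20400) = 20400 × 42780.7 / 22420.7 ≈ 38925 mm.
Depth of field = Df − Dn = 38925 − 13822 ≈ 25103 mm ≈ 25.1 m.

25.1 m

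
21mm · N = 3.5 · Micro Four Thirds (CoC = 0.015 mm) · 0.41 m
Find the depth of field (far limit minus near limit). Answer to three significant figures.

38.1 mm

Hyperfocal distance H = f²/(N·c) + f = 21²/(3.5 × 0.015) + 21 = 441/0.0525 + 21 ≈ 8421.0 mm ≈ 8.421 m.
Near limit Dn = s·(H − f)/(H + s − 2f) = 410 × (8421.0 − 21) / (8421.0 + 410 − 2 × 21) = 410 × 8400.0 / 8789.0 ≈ 391.853 mm.
Far limit Df = s·(H − f)/(H − s) = 410 × (8421.0 − 21) / (8421.0 − 410) = 410 × 8400.0 / 8011.0 ≈ 429.909 mm.
Depth of field = Df − Dn = 429.909 − 391.853 ≈ 38.056 mm.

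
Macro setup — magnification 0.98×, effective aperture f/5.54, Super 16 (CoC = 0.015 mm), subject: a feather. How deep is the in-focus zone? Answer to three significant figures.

0.173 mm

At magnification m, DoF ≈ 2·N_eff·c/m² = 2 × 5.54 × 0.015 / 0.98² = 0.1662 / 0.9604 ≈ 0.173 mm.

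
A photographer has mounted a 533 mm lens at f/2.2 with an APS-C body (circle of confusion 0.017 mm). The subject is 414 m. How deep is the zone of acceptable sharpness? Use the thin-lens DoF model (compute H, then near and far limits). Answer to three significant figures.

Hyperfocal distance H = f²/(N·c) + f = 533²/(2.2 × 0.017) + 533 = 284089/0.0374 + 533 ≈ 7596495.6 mm ≈ 7596 m.
Near limit Dn = s·(H − f)/(H + s − 2f) = 414000 × (7596495.6 − 533) / (7596495.6 + 414000 − 2 × 533) = 414000 × 7595962.6 / 8009429.6 ≈ 392628 mm.
Far limit Df = s·(H − f)/(H − s) = 414000 × (7596495.6 − 533) / (7596495.6 − 414000) = 414000 × 7595962.6 / 7182495.6 ≈ 437832 mm.
Depth of field = Df − Dn = 437832 − 392628 ≈ 45204 mm ≈ 45.2 m.

45.2 m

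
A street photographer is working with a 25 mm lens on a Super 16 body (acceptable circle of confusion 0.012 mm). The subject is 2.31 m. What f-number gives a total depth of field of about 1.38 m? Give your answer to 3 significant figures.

Write h = H − f = f²/(N·c). The thin-lens limits are Dn = s·h/(h + (s−f)) and Df = s·h/(h − (s−f)), so DoF = Df − Dn = 2·s·(s−f)·h / (h² − (s−f)²).
That is a quadratic in h: DoF·h² − 2·s·(s−f)·h − DoF·(s−f)² = 0 ⇒ h = (s−f)·(s + √(s² + DoF²)) / DoF = 2285 × (2310 + √(2310² + 1380²)) / 1380 = 2285 × (2310 + 2690.82) / 1380 ≈ 8280.3 mm.
Then N = f²/(c·h) = 25² / (0.012 × 8280.3) = 625 / 99.364 ≈ 6.29.

f/6.29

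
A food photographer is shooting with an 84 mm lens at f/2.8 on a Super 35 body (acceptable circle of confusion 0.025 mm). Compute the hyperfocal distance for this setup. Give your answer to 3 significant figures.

101 m

Hyperfocal distance H = f²/(N·c) + f = 84²/(2.8 × 0.025) + 84 = 7056/0.07 + 84 ≈ 100884.0 mm ≈ 101 m.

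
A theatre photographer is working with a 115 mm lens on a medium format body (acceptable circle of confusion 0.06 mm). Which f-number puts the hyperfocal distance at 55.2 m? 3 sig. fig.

f/4

Rearrange H = f²/(N·c) + f for N: N = f² / ((H − f)·c).
N = 115² / ((55200 − 115) × 0.06) = 13225 / 3305 ≈ 4.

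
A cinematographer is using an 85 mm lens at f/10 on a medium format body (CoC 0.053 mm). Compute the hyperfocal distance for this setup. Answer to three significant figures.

Hyperfocal distance H = f²/(N·c) + f = 85²/(10 × 0.053) + 85 = 7225/0.53 + 85 ≈ 13717.1 mm ≈ 13.7 m.

13.7 m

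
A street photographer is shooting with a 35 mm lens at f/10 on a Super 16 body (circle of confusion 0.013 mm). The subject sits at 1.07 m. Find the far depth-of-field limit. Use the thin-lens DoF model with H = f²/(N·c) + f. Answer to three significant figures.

1.20 m

Hyperfocal distance H = f²/(N·c) + f = 35²/(10 × 0.013) + 35 = 1225/0.13 + 35 ≈ 9458.1 mm ≈ 9.458 m.
Far limit Df = s·(H − f)/(H − s) = 1070 × (9458.1 − 35) / (9458.1 − 1070) = 1070 × 9423.1 / 8388.1 ≈ 1202.0 mm ≈ 1.20 m.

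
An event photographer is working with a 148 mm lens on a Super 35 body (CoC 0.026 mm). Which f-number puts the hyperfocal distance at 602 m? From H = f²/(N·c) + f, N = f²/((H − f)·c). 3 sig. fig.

f/1.40

Rearrange H = f²/(N·c) + f for N: N = f² / ((H − f)·c).
N = 148² / ((602000 − 148) × 0.026) = 21904 / 15648 ≈ 1.40.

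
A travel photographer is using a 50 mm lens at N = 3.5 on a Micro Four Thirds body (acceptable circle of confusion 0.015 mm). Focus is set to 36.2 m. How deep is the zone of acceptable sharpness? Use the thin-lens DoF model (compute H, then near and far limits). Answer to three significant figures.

130 m

Hyperfocal distance H = f²/(N·c) + f = 50²/(3.5 × 0.015) + 50 = 2500/0.0525 + 50 ≈ 47669.0 mm ≈ 47.67 m.
Near limit Dn = s·(H − f)/(H + s − 2f) = 36200 × (47669.0 − 50) / (47669.0 + 36200 − 2 × 50) = 36200 × 47619.0 / 83769.0 ≈ 20578 mm.
Far limit Df = s·(H − f)/(H − s) = 36200 × (47669.0 − 50) / (47669.0 − 36200) = 36200 × 47619.0 / 11469.0 ≈ 150301 mm.
Depth of field = Df − Dn = 150301 − 20578 ≈ 129723 mm ≈ 130 m.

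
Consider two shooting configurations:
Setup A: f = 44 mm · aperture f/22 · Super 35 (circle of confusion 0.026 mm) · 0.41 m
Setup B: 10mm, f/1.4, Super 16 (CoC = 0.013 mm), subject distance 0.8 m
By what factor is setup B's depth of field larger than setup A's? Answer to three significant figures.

2.62

Setup A: H = 44²/(22×0.026) + 44 ≈ 3428.6 mm; DoF = Df − Dn = 459.712 − 369.991 ≈ 89.721 mm.
Setup B: H = 10²/(1.4×0.013) + 10 ≈ 5504.5 mm; DoF = Df − Dn = 934.34 − 699.44 ≈ 234.90 mm.
Ratio = 234.90 / 89.721 ≈ 2.62.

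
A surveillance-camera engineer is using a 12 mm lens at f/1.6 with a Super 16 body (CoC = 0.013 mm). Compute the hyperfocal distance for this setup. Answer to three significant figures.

6.94 m

Hyperfocal distance H = f²/(N·c) + f = 12²/(1.6 × 0.013) + 12 = 144/0.0208 + 12 ≈ 6935.1 mm ≈ 6.94 m.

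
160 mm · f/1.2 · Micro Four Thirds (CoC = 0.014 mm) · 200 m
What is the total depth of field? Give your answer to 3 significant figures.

Hyperfocal distance H = f²/(N·c) + f = 160²/(1.2 × 0.014) + 160 = 25600/0.0168 + 160 ≈ 1523969.5 mm ≈ 1524 m.
Near limit Dn = s·(H − f)/(H + s − 2f) = 200000 × (1523969.5 − 160) / (1523969.5 + 200000 − 2 × 160) = 200000 × 1523809.5 / 1723649.5 ≈ 176812 mm.
Far limit Df = s·(H − f)/(H − s) = 200000 × (1523969.5 − 160) / (1523969.5 − 200000) = 200000 × 1523809.5 / 1323969.5 ≈ 230188 mm.
Depth of field = Df − Dn = 230188 − 176812 ≈ 53376 mm ≈ 53.4 m.

53.4 m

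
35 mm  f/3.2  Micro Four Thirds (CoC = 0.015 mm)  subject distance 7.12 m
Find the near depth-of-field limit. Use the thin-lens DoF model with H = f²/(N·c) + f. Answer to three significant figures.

Hyperfocal distance H = f²/(N·c) + f = 35²/(3.2 × 0.015) + 35 = 1225/0.048 + 35 ≈ 25555.8 mm ≈ 25.56 m.
Near limit Dn = s·(H − f)/(H + s − 2f) = 7120 × (25555.8 − 35) / (25555.8 + 7120 − 2 × 35) = 7120 × 25520.8 / 32605.8 ≈ 5572.9 mm ≈ 5.57 m.

5.57 m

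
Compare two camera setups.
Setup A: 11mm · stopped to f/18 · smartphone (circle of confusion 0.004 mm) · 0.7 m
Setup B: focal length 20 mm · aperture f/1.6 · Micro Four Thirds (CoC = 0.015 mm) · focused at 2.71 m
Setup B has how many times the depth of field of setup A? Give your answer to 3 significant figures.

1.30

Setup A: H = 11²/(18×0.004) + 11 ≈ 1691.6 mm; DoF = Df − Dn = 1186.41 − 496.46 ≈ 689.95 mm.
Setup B: H = 20²/(1.6×0.015) + 20 ≈ 16686.7 mm; DoF = Df − Dn = 3231.58 − 2333.39 ≈ 898.19 mm.
Ratio = 898.19 / 689.95 ≈ 1.30.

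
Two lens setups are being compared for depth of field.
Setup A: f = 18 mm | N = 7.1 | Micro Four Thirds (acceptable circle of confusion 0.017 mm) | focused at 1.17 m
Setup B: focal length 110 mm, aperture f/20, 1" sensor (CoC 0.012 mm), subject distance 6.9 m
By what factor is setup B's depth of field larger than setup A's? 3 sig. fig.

1.54

Setup A: H = 18²/(7.1×0.017) + 18 ≈ 2702.3 mm; DoF = Df − Dn = 2049.6 − 818.7 ≈ 1230.9 mm.
Setup B: H = 110²/(20×0.012) + 110 ≈ 50526.7 mm; DoF = Df − Dn = 7973.9 − 6081.0 ≈ 1892.9 mm.
Ratio = 1892.9 / 1230.9 ≈ 1.54.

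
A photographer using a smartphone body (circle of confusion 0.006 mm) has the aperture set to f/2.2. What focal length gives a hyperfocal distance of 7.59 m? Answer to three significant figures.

From H = f²/(N·c) + f, with f ≪ H: f ≈ √(H·N·c) = √(7590 × 2.2 × 0.006) = √100.19 ≈ 10.01 mm.
The +f correction barely moves this — solving exactly, f² + N·c·f − N·c·H = 0 ⇒ f = (−N·c + √((N·c)² + 4·N·c·H))/2 = (−0.0132 + √400.75)/2 ≈ 10.003 mm, so f ≈ 10.0 mm.

10.0 mm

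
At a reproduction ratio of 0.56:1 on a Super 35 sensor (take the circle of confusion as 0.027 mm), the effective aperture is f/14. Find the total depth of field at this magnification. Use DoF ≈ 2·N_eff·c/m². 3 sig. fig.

At magnification m, DoF ≈ 2·N_eff·c/m² = 2 × 14 × 0.027 / 0.56² = 0.756 / 0.3136 ≈ 2.41 mm.

2.41 mm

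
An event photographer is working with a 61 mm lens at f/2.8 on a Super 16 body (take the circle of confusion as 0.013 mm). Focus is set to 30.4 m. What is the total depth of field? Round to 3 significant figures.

19.8 m

Hyperfocal distance H = f²/(N·c) + f = 61²/(2.8 × 0.013) + 61 = 3721/0.0364 + 61 ≈ 102286.3 mm ≈ 102.3 m.
Near limit Dn = s·(H − f)/(H + s − 2f) = 30400 × (102286.3 − 61) / (102286.3 + 30400 − 2 × 61) = 30400 × 102225.3 / 132564.3 ≈ 23443 mm.
Far limit Df = s·(H − f)/(H − s) = 30400 × (102286.3 − 61) / (102286.3 − 30400) = 30400 × 102225.3 / 71886.3 ≈ 43230 mm.
Depth of field = Df − Dn = 43230 − 23443 ≈ 19787 mm ≈ 19.8 m.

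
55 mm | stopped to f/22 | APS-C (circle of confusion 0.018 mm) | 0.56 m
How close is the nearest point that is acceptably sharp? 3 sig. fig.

0.525 m

Hyperfocal distance H = f²/(N·c) + f = 55²/(22 × 0.018) + 55 = 3025/0.396 + 55 ≈ 7693.9 mm ≈ 7.694 m.
Near limit Dn = s·(H − f)/(H + s − 2f) = 560 × (7693.9 − 55) / (7693.9 + 560 − 2 × 55) = 560 × 7638.9 / 8143.9 ≈ 525.27 mm ≈ 0.525 m.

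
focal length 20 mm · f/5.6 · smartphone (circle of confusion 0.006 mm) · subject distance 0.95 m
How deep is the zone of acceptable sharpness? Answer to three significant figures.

Hyperfocal distance H = f²/(N·c) + f = 20²/(5.6 × 0.006) + 20 = 400/0.0336 + 20 ≈ 11924.8 mm ≈ 11.92 m.
Near limit Dn = s·(H − f)/(H + s − 2f) = 950 × (11924.8 − 20) / (11924.8 + 950 − 2 × 20) = 950 × 11904.8 / 12834.8 ≈ 881.16 mm.
Far limit Df = s·(H − f)/(H − s) = 950 × (11924.8 − 20) / (11924.8 − 950) = 950 × 11904.8 / 10974.8 ≈ 1030.50 mm.
Depth of field = Df − Dn = 1030.50 − 881.16 ≈ 149.34 mm.

149 mm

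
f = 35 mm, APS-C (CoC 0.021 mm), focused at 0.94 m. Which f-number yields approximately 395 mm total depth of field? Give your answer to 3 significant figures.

Write h = H − f = f²/(N·c). The thin-lens limits are Dn = s·h/(h + (s−f)) and Df = s·h/(h − (s−f)), so DoF = Df − Dn = 2·s·(s−f)·h / (h² − (s−f)²).
That is a quadratic in h: DoF·h² − 2·s·(s−f)·h − DoF·(s−f)² = 0 ⇒ h = (s−f)·(s + √(s² + DoF²)) / DoF = 905 × (940 + √(940² + 395²)) / 395 = 905 × (940 + 1019.62) / 395 ≈ 4489.8 mm.
Then N = f²/(c·h) = 35² / (0.021 × 4489.8) = 1225 / 94.285 ≈ 13.

f/13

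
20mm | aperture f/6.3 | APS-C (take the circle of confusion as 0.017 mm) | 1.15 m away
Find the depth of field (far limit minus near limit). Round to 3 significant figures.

Hyperfocal distance H = f²/(N·c) + f = 20²/(6.3 × 0.017) + 20 = 400/0.1071 + 20 ≈ 3754.8 mm ≈ 3.755 m.
Near limit Dn = s·(H − f)/(H + s − 2f) = 1150 × (3754.8 − 20) / (3754.8 + 1150 − 2 × 20) = 1150 × 3734.8 / 4864.8 ≈ 882.88 mm.
Far limit Df = s·(H − f)/(H − s) = 1150 × (3754.8 − 20) / (3754.8 − 1150) = 1150 × 3734.8 / 2604.8 ≈ 1648.88 mm.
Depth of field = Df − Dn = 1648.88 − 882.88 ≈ 766.00 mm ≈ 0.766 m.

0.766 m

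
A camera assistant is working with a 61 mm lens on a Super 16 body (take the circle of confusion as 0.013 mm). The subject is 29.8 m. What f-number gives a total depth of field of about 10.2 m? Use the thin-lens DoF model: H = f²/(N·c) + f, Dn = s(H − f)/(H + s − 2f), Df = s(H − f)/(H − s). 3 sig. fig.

f/1.60

Write h = H − f = f²/(N·c). The thin-lens limits are Dn = s·h/(h + (s−f)) and Df = s·h/(h − (s−f)), so DoF = Df − Dn = 2·s·(s−f)·h / (h² − (s−f)²).
That is a quadratic in h: DoF·h² − 2·s·(s−f)·h − DoF·(s−f)² = 0 ⇒ h = (s−f)·(s + √(s² + DoF²)) / DoF = 29739 × (29800 + √(29800² + 10200²)) / 10200 = 29739 × (29800 + 31497.3) / 10200 ≈ 178718 mm.
Then N = f²/(c·h) = 61² / (0.013 × 178718) = 3721 / 2323.3 ≈ 1.60.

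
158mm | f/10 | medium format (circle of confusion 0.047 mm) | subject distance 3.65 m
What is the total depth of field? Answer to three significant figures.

Hyperfocal distance H = f²/(N·c) + f = 158²/(10 × 0.047) + 158 = 24964/0.47 + 158 ≈ 53272.9 mm ≈ 53.27 m.
Near limit Dn = s·(H − f)/(H + s − 2f) = 3650 × (53272.9 − 158) / (53272.9 + 3650 − 2 × 158) = 3650 × 53114.9 / 56606.9 ≈ 3424.84 mm.
Far limit Df = s·(H − f)/(H − s) = 3650 × (53272.9 − 158) / (53272.9 − 3650) = 3650 × 53114.9 / 49622.9 ≈ 3906.85 mm.
Depth of field = Df − Dn = 3906.85 − 3424.84 ≈ 482.01 mm.

482 mm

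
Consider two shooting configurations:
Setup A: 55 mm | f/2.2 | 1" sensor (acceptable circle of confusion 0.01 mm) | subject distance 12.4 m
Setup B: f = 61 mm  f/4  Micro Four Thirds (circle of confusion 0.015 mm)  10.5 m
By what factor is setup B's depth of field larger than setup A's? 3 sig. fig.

1.62

Setup A: H = 55²/(2.2×0.01) + 55 ≈ 137555.0 mm; DoF = Df − Dn = 13623.1 − 11378.4 ≈ 2244.7 mm.
Setup B: H = 61²/(4×0.015) + 61 ≈ 62077.7 mm; DoF = Df − Dn = 12625.1 − 8987.2 ≈ 3637.9 mm.
Ratio = 3637.9 / 2244.7 ≈ 1.62.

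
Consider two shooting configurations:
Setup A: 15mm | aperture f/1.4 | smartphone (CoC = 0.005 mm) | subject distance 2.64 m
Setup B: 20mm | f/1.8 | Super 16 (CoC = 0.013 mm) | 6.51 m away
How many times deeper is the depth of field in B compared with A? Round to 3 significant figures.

Setup A: H = 15²/(1.4×0.005) + 15 ≈ 32157.9 mm; DoF = Df − Dn = 2874.77 − 2440.68 ≈ 434.09 mm.
Setup B: H = 20²/(1.8×0.013) + 20 ≈ 17114.0 mm; DoF = Df − Dn = 10494.3 − 4718.5 ≈ 5775.8 mm.
Ratio = 5775.8 / 434.09 ≈ 13.3.

13.3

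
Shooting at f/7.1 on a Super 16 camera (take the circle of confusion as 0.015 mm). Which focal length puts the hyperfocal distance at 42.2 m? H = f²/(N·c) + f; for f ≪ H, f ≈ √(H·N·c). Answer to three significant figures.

67.0 mm

From H = f²/(N·c) + f, with f ≪ H: f ≈ √(H·N·c) = √(42200 × 7.1 × 0.015) = √4494.3 ≈ 67.04 mm.
The +f correction barely moves this — solving exactly, f² + N·c·f − N·c·H = 0 ⇒ f = (−N·c + √((N·c)² + 4·N·c·H))/2 = (−0.1065 + √17977)/2 ≈ 66.986 mm, so f ≈ 67.0 mm.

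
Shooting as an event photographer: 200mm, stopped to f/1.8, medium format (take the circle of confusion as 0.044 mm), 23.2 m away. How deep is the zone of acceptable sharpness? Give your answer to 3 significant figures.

Hyperfocal distance H = f²/(N·c) + f = 200²/(1.8 × 0.044) + 200 = 40000/0.0792 + 200 ≈ 505250.5 mm ≈ 505.3 m.
Near limit Dn = s·(H − f)/(H + s − 2f) = 23200 × (505250.5 − 200) / (505250.5 + 23200 − 2 × 200) = 23200 × 505050.5 / 528050.5 ≈ 22189.5 mm.
Far limit Df = s·(H − f)/(H − s) = 23200 × (505250.5 − 200) / (505250.5 − 23200) = 23200 × 505050.5 / 482050.5 ≈ 24306.9 mm.
Depth of field = Df − Dn = 24306.9 − 22189.5 ≈ 2117.4 mm ≈ 2.12 m.

2.12 m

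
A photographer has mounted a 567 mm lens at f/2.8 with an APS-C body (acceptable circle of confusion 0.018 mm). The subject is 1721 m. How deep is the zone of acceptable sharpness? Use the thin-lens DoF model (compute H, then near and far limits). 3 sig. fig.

Hyperfocal distance H = f²/(N·c) + f = 567²/(2.8 × 0.018) + 567 = 321489/0.0504 + 567 ≈ 6379317.0 mm ≈ 6379 m.
Near limit Dn = s·(H − f)/(H + s − 2f) = 1721000 × (6379317.0 − 567) / (6379317.0 + 1721000 − 2 × 567) = 1721000 × 6378750.0 / 8099183.0 ≈ 1355424 mm.
Far limit Df = s·(H − f)/(H − s) = 1721000 × (6379317.0 − 567) / (6379317.0 − 1721000) = 1721000 × 6378750.0 / 4658317.0 ≈ 2356608 mm.
Depth of field = Df − Dn = 2356608 − 1355424 ≈ 1001184 mm ≈ 1000 m.

1000 m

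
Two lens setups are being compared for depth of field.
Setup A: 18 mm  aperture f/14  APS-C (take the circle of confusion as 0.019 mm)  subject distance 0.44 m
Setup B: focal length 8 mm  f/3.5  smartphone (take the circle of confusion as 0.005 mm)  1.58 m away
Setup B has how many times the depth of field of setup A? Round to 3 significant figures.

4.81

Setup A: H = 18²/(14×0.019) + 18 ≈ 1236.0 mm; DoF = Df − Dn = 673.25 − 326.78 ≈ 346.47 mm.
Setup B: H = 8²/(3.5×0.005) + 8 ≈ 3665.1 mm; DoF = Df − Dn = 2771.2 − 1105.0 ≈ 1666.2 mm.
Ratio = 1666.2 / 346.47 ≈ 4.81.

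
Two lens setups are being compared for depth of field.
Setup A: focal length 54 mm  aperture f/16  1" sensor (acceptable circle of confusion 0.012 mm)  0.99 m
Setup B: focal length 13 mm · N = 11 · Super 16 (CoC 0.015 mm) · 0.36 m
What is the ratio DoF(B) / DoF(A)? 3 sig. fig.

2.25

Setup A: H = 54²/(16×0.012) + 54 ≈ 15241.5 mm; DoF = Df − Dn = 1055.02 − 932.53 ≈ 122.49 mm.
Setup B: H = 13²/(11×0.015) + 13 ≈ 1037.2 mm; DoF = Df − Dn = 544.45 − 268.90 ≈ 275.55 mm.
Ratio = 275.55 / 122.49 ≈ 2.25.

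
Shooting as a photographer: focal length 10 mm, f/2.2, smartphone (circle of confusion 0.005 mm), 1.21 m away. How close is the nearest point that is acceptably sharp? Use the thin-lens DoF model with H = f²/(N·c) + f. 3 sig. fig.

1.07 m

Hyperfocal distance H = f²/(N·c) + f = 10²/(2.2 × 0.005) + 10 = 100/0.011 + 10 ≈ 9100.9 mm ≈ 9.101 m.
Near limit Dn = s·(H − f)/(H + s − 2f) = 1210 × (9100.9 − 10) / (9100.9 + 1210 − 2 × 10) = 1210 × 9090.9 / 10290.9 ≈ 1068.9 mm ≈ 1.07 m.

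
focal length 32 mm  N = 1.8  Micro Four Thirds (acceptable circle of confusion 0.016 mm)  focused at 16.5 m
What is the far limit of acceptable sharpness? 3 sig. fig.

Hyperfocal distance H = f²/(N·c) + f = 32²/(1.8 × 0.016) + 32 = 1024/0.0288 + 32 ≈ 35587.6 mm ≈ 35.59 m.
Far limit Df = s·(H − f)/(H − s) = 16500 × (35587.6 − 32) / (35587.6 − 16500) = 16500 × 35555.6 / 19087.6 ≈ 30736 mm ≈ 30.7 m.

30.7 m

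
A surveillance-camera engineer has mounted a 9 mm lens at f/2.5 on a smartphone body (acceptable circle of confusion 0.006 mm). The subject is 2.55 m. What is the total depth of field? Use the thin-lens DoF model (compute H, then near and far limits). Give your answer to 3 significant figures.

Hyperfocal distance H = f²/(N·c) + f = 9²/(2.5 × 0.006) + 9 = 81/0.015 + 9 ≈ 5409.0 mm ≈ 5.409 m.
Near limit Dn = s·(H − f)/(H + s − 2f) = 2550 × (5409.0 − 9) / (5409.0 + 2550 − 2 × 9) = 2550 × 5400.0 / 7941.0 ≈ 1734.0 mm.
Far limit Df = s·(H − f)/(H − s) = 2550 × (5409.0 − 9) / (5409.0 − 2550) = 2550 × 5400.0 / 2859.0 ≈ 4816.4 mm.
Depth of field = Df − Dn = 4816.4 − 1734.0 ≈ 3082.4 mm ≈ 3.08 m.

3.08 m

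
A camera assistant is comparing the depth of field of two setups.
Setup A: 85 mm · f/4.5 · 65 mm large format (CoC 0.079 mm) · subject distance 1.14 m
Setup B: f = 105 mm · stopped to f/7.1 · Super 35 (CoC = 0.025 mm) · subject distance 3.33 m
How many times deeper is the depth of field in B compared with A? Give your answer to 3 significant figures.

Setup A: H = 85²/(4.5×0.079) + 85 ≈ 20408.5 mm; DoF = Df − Dn = 1202.42 − 1083.74 ≈ 118.68 mm.
Setup B: H = 105²/(7.1×0.025) + 105 ≈ 62217.7 mm; DoF = Df − Dn = 3512.37 − 3165.63 ≈ 346.74 mm.
Ratio = 346.74 / 118.68 ≈ 2.92.

2.92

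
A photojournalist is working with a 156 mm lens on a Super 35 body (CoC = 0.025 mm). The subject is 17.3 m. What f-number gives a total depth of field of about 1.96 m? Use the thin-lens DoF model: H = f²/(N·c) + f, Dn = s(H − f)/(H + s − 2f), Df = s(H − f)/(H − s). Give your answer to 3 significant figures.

Write h = H − f = f²/(N·c). The thin-lens limits are Dn = s·h/(h + (s−f)) and Df = s·h/(h − (s−f)), so DoF = Df − Dn = 2·s·(s−f)·h / (h² − (s−f)²).
That is a quadratic in h: DoF·h² − 2·s·(s−f)·h − DoF·(s−f)² = 0 ⇒ h = (s−f)·(s + √(s² + DoF²)) / DoF = 17144 × (17300 + √(17300² + 1960²)) / 1960 = 17144 × (17300 + 17410.7) / 1960 ≈ 303612 mm.
Then N = f²/(c·h) = 156² / (0.025 × 303612) = 24336 / 7590.3 ≈ 3.21.

f/3.21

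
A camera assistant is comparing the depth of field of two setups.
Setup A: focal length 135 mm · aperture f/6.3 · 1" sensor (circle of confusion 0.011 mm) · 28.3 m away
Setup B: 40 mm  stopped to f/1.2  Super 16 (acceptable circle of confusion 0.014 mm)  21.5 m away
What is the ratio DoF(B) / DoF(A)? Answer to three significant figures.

Setup A: H = 135²/(6.3×0.011) + 135 ≈ 263122.0 mm; DoF = Df − Dn = 31694.4 − 25562.4 ≈ 6132.0 mm.
Setup B: H = 40²/(1.2×0.014) + 40 ≈ 95278.1 mm; DoF = Df − Dn = 27754 − 17546 ≈ 10208 mm.
Ratio = 10208 / 6132.0 ≈ 1.66.

1.66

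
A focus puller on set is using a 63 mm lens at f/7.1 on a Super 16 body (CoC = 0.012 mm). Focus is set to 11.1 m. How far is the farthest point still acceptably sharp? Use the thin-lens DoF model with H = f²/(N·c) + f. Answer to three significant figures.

14.5 m

Hyperfocal distance H = f²/(N·c) + f = 63²/(7.1 × 0.012) + 63 = 3969/0.0852 + 63 ≈ 46647.5 mm ≈ 46.65 m.
Far limit Df = s·(H − f)/(H − s) = 11100 × (46647.5 − 63) / (46647.5 − 11100) = 11100 × 46584.5 / 35547.5 ≈ 14546 mm ≈ 14.5 m.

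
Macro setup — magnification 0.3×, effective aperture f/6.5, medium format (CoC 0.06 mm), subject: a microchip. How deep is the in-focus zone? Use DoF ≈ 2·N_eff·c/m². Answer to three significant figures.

8.67 mm

At magnification m, DoF ≈ 2·N_eff·c/m² = 2 × 6.5 × 0.06 / 0.3² = 0.78 / 0.09 ≈ 8.67 mm.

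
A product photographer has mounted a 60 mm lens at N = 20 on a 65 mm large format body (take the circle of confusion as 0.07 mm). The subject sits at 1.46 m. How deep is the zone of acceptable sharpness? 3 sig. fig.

Hyperfocal distance H = f²/(N·c) + f = 60²/(20 × 0.07) + 60 = 3600/1.4 + 60 ≈ 2631.4 mm ≈ 2.631 m.
Near limit Dn = s·(H − f)/(H + s − 2f) = 1460 × (2631.4 − 60) / (2631.4 + 1460 − 2 × 60) = 1460 × 2571.4 / 3971.4 ≈ 945.3 mm.
Far limit Df = s·(H − f)/(H − s) = 1460 × (2631.4 − 60) / (2631.4 − 1460) = 1460 × 2571.4 / 1171.4 ≈ 3204.9 mm.
Depth of field = Df − Dn = 3204.9 − 945.3 ≈ 2259.6 mm ≈ 2.26 m.

2.26 m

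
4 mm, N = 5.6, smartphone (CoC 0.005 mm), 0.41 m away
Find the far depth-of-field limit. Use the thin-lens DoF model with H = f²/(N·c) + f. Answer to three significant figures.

1.42 m

Hyperfocal distance H = f²/(N·c) + f = 4²/(5.6 × 0.005) + 4 = 16/0.028 + 4 ≈ 575.4 mm ≈ 0.575 m.
Far limit Df = s·(H − f)/(H − s) = 410 × (575.4 − 4) / (575.4 − 410) = 410 × 571.4 / 165.4 ≈ 1416.2 mm ≈ 1.42 m.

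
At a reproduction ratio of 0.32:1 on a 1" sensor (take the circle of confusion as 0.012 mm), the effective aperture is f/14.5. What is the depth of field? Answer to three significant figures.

3.40 mm

At magnification m, DoF ≈ 2·N_eff·c/m² = 2 × 14.5 × 0.012 / 0.32² = 0.348 / 0.1024 ≈ 3.4 mm.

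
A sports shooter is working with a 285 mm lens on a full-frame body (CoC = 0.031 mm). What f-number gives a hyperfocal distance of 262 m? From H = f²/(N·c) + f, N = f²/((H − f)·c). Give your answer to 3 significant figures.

f/10

Rearrange H = f²/(N·c) + f for N: N = f² / ((H − f)·c).
N = 285² / ((262000 − 285) × 0.031) = 81225 / 8113 ≈ 10.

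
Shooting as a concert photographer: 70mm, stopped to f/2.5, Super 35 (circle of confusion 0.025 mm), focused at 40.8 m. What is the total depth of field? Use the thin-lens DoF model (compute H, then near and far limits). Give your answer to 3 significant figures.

Hyperfocal distance H = f²/(N·c) + f = 70²/(2.5 × 0.025) + 70 = 4900/0.0625 + 70 ≈ 78470.0 mm ≈ 78.47 m.
Near limit Dn = s·(H − f)/(H + s − 2f) = 40800 × (78470.0 − 70) / (78470.0 + 40800 − 2 × 70) = 40800 × 78400.0 / 119130.0 ≈ 26851 mm.
Far limit Df = s·(H − f)/(H − s) = 40800 × (78470.0 − 70) / (78470.0 − 40800) = 40800 × 78400.0 / 37670.0 ≈ 84914 mm.
Depth of field = Df − Dn = 84914 − 26851 ≈ 58063 mm ≈ 58.1 m.

58.1 m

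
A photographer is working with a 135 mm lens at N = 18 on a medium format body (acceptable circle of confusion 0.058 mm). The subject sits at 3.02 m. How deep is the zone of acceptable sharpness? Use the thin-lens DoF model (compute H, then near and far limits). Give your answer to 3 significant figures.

1.03 m

Hyperfocal distance H = f²/(N·c) + f = 135²/(18 × 0.058) + 135 = 18225/1.044 + 135 ≈ 17591.9 mm ≈ 17.59 m.
Near limit Dn = s·(H − f)/(H + s − 2f) = 3020 × (17591.9 − 135) / (17591.9 + 3020 − 2 × 135) = 3020 × 17456.9 / 20341.9 ≈ 2591.7 mm.
Far limit Df = s·(H − f)/(H − s) = 3020 × (17591.9 − 135) / (17591.9 − 3020) = 3020 × 17456.9 / 14571.9 ≈ 3617.9 mm.
Depth of field = Df − Dn = 3617.9 − 2591.7 ≈ 1026.2 mm ≈ 1.03 m.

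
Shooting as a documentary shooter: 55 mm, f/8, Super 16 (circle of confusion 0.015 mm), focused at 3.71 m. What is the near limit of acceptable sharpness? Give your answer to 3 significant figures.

Hyperfocal distance H = f²/(N·c) + f = 55²/(8 × 0.015) + 55 = 3025/0.12 + 55 ≈ 25263.3 mm ≈ 25.26 m.
Near limit Dn = s·(H − f)/(H + s − 2f) = 3710 × (25263.3 − 55) / (25263.3 + 3710 − 2 × 55) = 3710 × 25208.3 / 28863.3 ≈ 3240.2 mm ≈ 3.24 m.

3.24 m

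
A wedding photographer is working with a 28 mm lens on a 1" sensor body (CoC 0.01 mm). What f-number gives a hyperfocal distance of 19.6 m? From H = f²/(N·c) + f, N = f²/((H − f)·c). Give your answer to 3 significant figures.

Rearrange H = f²/(N·c) + f for N: N = f² / ((H − f)·c).
N = 28² / ((19600 − 28) × 0.01) = 784 / 195.7 ≈ 4.01.

f/4.01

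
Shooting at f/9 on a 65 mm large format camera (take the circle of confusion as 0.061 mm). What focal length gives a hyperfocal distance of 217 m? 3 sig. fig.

345 mm

From H = f²/(N·c) + f, with f ≪ H: f ≈ √(H·N·c) = √(217000 × 9 × 0.061) = √119133 ≈ 345.2 mm.
The +f correction barely moves this — solving exactly, f² + N·c·f − N·c·H = 0 ⇒ f = (−N·c + √((N·c)² + 4·N·c·H))/2 = (−0.549 + √476532)/2 ≈ 344.88 mm, so f ≈ 345 mm.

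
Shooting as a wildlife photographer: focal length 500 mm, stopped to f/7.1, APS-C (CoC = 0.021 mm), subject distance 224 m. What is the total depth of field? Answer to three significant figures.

Hyperfocal distance H = f²/(N·c) + f = 500²/(7.1 × 0.021) + 500 = 250000/0.1491 + 500 ≈ 1677227.0 mm ≈ 1677 m.
Near limit Dn = s·(H − f)/(H + s − 2f) = 224000 × (1677227.0 − 500) / (1677227.0 + 224000 − 2 × 500) = 224000 × 1676727.0 / 1900227.0 ≈ 197654 mm.
Far limit Df = s·(H − f)/(H − s) = 224000 × (1677227.0 − 500) / (1677227.0 − 224000) = 224000 × 1676727.0 / 1453227.0 ≈ 258450 mm.
Depth of field = Df − Dn = 258450 − 197654 ≈ 60796 mm ≈ 60.8 m.

60.8 m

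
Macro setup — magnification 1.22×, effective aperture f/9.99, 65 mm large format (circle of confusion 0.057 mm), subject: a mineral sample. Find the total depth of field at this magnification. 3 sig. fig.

0.765 mm

At magnification m, DoF ≈ 2·N_eff·c/m² = 2 × 9.99 × 0.057 / 1.22² = 1.139 / 1.488 ≈ 0.765 mm.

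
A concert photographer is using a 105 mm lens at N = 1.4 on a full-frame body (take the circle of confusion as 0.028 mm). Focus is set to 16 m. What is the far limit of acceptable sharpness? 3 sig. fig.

Hyperfocal distance H = f²/(N·c) + f = 105²/(1.4 × 0.028) + 105 = 11025/0.0392 + 105 ≈ 281355.0 mm ≈ 281.4 m.
Far limit Df = s·(H − f)/(H − s) = 16000 × (281355.0 − 105) / (281355.0 − 16000) = 16000 × 281250.0 / 265355.0 ≈ 16958 mm ≈ 17.0 m.

17.0 m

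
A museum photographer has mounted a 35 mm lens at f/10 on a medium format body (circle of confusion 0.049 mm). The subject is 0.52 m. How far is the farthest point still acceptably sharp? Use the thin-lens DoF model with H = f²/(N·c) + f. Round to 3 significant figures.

Hyperfocal distance H = f²/(N·c) + f = 35²/(10 × 0.049) + 35 = 1225/0.49 + 35 ≈ 2535.0 mm ≈ 2.535 m.
Far limit Df = s·(H − f)/(H − s) = 520 × (2535.0 − 35) / (2535.0 − 520) = 520 × 2500.0 / 2015.0 ≈ 645.16 mm ≈ 0.645 m.

0.645 m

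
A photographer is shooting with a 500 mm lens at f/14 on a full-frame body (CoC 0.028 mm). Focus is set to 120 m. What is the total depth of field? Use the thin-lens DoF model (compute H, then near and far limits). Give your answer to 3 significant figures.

Hyperfocal distance H = f²/(N·c) + f = 500²/(14 × 0.028) + 500 = 250000/0.392 + 500 ≈ 638255.1 mm ≈ 638.3 m.
Near limit Dn = s·(H − f)/(H + s − 2f) = 120000 × (638255.1 − 500) / (638255.1 + 120000 − 2 × 500) = 120000 × 637755.1 / 757255.1 ≈ 101063 mm.
Far limit Df = s·(H − f)/(H − s) = 120000 × (638255.1 − 500) / (638255.1 − 120000) = 120000 × 637755.1 / 518255.1 ≈ 147670 mm.
Depth of field = Df − Dn = 147670 − 101063 ≈ 46607 mm ≈ 46.6 m.

46.6 m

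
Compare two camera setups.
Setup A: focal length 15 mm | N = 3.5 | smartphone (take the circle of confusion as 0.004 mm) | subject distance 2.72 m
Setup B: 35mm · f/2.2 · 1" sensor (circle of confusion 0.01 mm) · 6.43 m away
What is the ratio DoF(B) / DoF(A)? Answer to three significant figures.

1.59

Setup A: H = 15²/(3.5×0.004) + 15 ≈ 16086.4 mm; DoF = Df − Dn = 3270.45 − 2328.15 ≈ 942.30 mm.
Setup B: H = 35²/(2.2×0.01) + 35 ≈ 55716.8 mm; DoF = Df − Dn = 7264.3 − 5767.6 ≈ 1496.7 mm.
Ratio = 1496.7 / 942.30 ≈ 1.59.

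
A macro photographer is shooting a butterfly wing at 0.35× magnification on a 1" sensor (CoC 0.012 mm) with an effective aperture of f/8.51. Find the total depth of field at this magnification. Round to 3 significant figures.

1.67 mm

At magnification m, DoF ≈ 2·N_eff·c/m² = 2 × 8.51 × 0.012 / 0.35² = 0.2042 / 0.1225 ≈ 1.67 mm.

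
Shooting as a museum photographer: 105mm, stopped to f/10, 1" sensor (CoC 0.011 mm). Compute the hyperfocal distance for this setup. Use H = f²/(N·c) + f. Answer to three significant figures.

Hyperfocal distance H = f²/(N·c) + f = 105²/(10 × 0.011) + 105 = 11025/0.11 + 105 ≈ 100332.3 mm ≈ 100 m.

100 m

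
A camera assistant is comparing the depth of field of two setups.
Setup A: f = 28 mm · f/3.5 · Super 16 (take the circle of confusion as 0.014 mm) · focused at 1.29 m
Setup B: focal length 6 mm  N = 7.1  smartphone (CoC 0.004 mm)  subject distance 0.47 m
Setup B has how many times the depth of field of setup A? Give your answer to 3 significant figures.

1.94

Setup A: H = 28²/(3.5×0.014) + 28 ≈ 16028.0 mm; DoF = Df − Dn = 1400.46 − 1195.69 ≈ 204.77 mm.
Setup B: H = 6²/(7.1×0.004) + 6 ≈ 1273.6 mm; DoF = Df − Dn = 741.38 − 344.06 ≈ 397.32 mm.
Ratio = 397.32 / 204.77 ≈ 1.94.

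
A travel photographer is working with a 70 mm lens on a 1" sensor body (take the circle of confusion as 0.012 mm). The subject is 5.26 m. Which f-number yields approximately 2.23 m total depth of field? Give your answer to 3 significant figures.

Write h = H − f = f²/(N·c). The thin-lens limits are Dn = s·h/(h + (s−f)) and Df = s·h/(h − (s−f)), so DoF = Df − Dn = 2·s·(s−f)·h / (h² − (s−f)²).
That is a quadratic in h: DoF·h² − 2·s·(s−f)·h − DoF·(s−f)² = 0 ⇒ h = (s−f)·(s + √(s² + DoF²)) / DoF = 5190 × (5260 + √(5260² + 2230²)) / 2230 = 5190 × (5260 + 5713.19) / 2230 ≈ 25538 mm.
Then N = f²/(c·h) = 70² / (0.012 × 25538) = 4900 / 306.46 ≈ 16.

f/16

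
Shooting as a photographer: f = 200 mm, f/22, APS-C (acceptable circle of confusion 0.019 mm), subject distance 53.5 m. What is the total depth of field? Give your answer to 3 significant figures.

86.4 m

Hyperfocal distance H = f²/(N·c) + f = 200²/(22 × 0.019) + 200 = 40000/0.418 + 200 ≈ 95893.8 mm ≈ 95.89 m.
Near limit Dn = s·(H − f)/(H + s − 2f) = 53500 × (95893.8 − 200) / (95893.8 + 53500 − 2 × 200) = 53500 × 95693.8 / 148993.8 ≈ 34361 mm.
Far limit Df = s·(H − f)/(H − s) = 53500 × (95893.8 − 200) / (95893.8 − 53500) = 53500 × 95693.8 / 42393.8 ≈ 120763 mm.
Depth of field = Df − Dn = 120763 − 34361 ≈ 86402 mm ≈ 86.4 m.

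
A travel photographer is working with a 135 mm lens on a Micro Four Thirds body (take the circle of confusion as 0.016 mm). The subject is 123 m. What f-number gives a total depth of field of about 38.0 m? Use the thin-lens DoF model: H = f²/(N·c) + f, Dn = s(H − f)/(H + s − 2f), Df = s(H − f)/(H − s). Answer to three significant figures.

f/1.40

Write h = H − f = f²/(N·c). The thin-lens limits are Dn = s·h/(h + (s−f)) and Df = s·h/(h − (s−f)), so DoF = Df − Dn = 2·s·(s−f)·h / (h² − (s−f)²).
That is a quadratic in h: DoF·h² − 2·s·(s−f)·h − DoF·(s−f)² = 0 ⇒ h = (s−f)·(s + √(s² + DoF²)) / DoF = 122865 × (123000 + √(123000² + 38000²)) / 38000 = 122865 × (123000 + 128736) / 38000 ≈ 813936 mm.
Then N = f²/(c·h) = 135² / (0.016 × 813936) = 18225 / 13023 ≈ 1.40.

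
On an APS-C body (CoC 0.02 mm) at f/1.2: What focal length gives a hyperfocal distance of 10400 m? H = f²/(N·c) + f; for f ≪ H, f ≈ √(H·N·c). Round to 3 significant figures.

From H = f²/(N·c) + f, with f ≪ H: f ≈ √(H·N·c) = √(10400000 × 1.2 × 0.02) = √249600 ≈ 499.6 mm.
The +f correction barely moves this — solving exactly, f² + N·c·f − N·c·H = 0 ⇒ f = (−N·c + √((N·c)² + 4·N·c·H))/2 = (−0.024 + √998400)/2 ≈ 499.59 mm, so f ≈ 500 mm.

500 mm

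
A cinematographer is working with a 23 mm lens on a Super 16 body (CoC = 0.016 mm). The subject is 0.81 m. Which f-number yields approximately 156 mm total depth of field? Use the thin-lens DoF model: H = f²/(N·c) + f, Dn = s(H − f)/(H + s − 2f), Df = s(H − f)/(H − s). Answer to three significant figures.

Write h = H − f = f²/(N·c). The thin-lens limits are Dn = s·h/(h + (s−f)) and Df = s·h/(h − (s−f)), so DoF = Df − Dn = 2·s·(s−f)·h / (h² − (s−f)²).
That is a quadratic in h: DoF·h² − 2·s·(s−f)·h − DoF·(s−f)² = 0 ⇒ h = (s−f)·(s + √(s² + DoF²)) / DoF = 787 × (810 + √(810² + 156²)) / 156 = 787 × (810 + 824.885) / 156 ≈ 8247.8 mm.
Then N = f²/(c·h) = 23² / (0.016 × 8247.8) = 529 / 131.96 ≈ 4.01.

f/4.01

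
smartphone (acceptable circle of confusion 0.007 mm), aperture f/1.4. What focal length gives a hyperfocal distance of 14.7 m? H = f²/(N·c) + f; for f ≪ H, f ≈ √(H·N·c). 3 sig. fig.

12.0 mm

From H = f²/(N·c) + f, with f ≪ H: f ≈ √(H·N·c) = √(14700 × 1.4 × 0.007) = √144.06 ≈ 12.00 mm.
The +f correction barely moves this — solving exactly, f² + N·c·f − N·c·H = 0 ⇒ f = (−N·c + √((N·c)² + 4·N·c·H))/2 = (−0.0098 + √576.24)/2 ≈ 11.998 mm, so f ≈ 12.0 mm.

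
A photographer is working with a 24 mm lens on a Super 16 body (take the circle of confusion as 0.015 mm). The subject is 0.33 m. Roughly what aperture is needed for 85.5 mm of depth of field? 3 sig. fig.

Write h = H − f = f²/(N·c). The thin-lens limits are Dn = s·h/(h + (s−f)) and Df = s·h/(h − (s−f)), so DoF = Df − Dn = 2·s·(s−f)·h / (h² − (s−f)²).
That is a quadratic in h: DoF·h² − 2·s·(s−f)·h − DoF·(s−f)² = 0 ⇒ h = (s−f)·(s + √(s² + DoF²)) / DoF = 306 × (330 + √(330² + 85.5²)) / 85.5 = 306 × (330 + 340.896) / 85.5 ≈ 2401.1 mm.
Then N = f²/(c·h) = 24² / (0.015 × 2401.1) = 576 / 36.017 ≈ 16.

f/16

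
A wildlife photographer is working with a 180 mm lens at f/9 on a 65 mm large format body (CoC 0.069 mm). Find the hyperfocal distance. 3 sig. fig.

52.4 m

Hyperfocal distance H = f²/(N·c) + f = 180²/(9 × 0.069) + 180 = 32400/0.621 + 180 ≈ 52353.9 mm ≈ 52.4 m.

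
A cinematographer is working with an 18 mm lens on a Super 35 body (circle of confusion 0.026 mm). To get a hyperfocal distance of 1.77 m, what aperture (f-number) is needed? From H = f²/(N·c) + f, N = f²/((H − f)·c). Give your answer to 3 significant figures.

f/7.11

Rearrange H = f²/(N·c) + f for N: N = f² / ((H − f)·c).
N = 18² / ((1770 − 18) × 0.026) = 324 / 45.55 ≈ 7.11.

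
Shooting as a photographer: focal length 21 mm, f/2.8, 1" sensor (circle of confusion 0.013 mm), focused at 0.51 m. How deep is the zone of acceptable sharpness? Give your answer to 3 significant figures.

Hyperfocal distance H = f²/(N·c) + f = 21²/(2.8 × 0.013) + 21 = 441/0.0364 + 21 ≈ 12136.4 mm ≈ 12.14 m.
Near limit Dn = s·(H − f)/(H + s − 2f) = 510 × (12136.4 − 21) / (12136.4 + 510 − 2 × 21) = 510 × 12115.4 / 12604.4 ≈ 490.214 mm.
Far limit Df = s·(H − f)/(H − s) = 510 × (12136.4 − 21) / (12136.4 − 510) = 510 × 12115.4 / 11626.4 ≈ 531.450 mm.
Depth of field = Df − Dn = 531.450 − 490.214 ≈ 41.236 mm.

41.2 mm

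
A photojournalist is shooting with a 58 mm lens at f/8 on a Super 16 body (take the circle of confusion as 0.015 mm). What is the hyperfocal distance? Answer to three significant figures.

Hyperfocal distance H = f²/(N·c) + f = 58²/(8 × 0.015) + 58 = 3364/0.12 + 58 ≈ 28091.3 mm ≈ 28.1 m.

28.1 m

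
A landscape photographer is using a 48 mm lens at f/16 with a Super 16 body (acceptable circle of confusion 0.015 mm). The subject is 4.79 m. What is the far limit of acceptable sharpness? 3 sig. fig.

Hyperfocal distance H = f²/(N·c) + f = 48²/(16 × 0.015) + 48 = 2304/0.24 + 48 ≈ 9648.0 mm ≈ 9.648 m.
Far limit Df = s·(H − f)/(H − s) = 4790 × (9648.0 − 48) / (9648.0 − 4790) = 4790 × 9600.0 / 4858.0 ≈ 9465.6 mm ≈ 9.47 m.

9.47 m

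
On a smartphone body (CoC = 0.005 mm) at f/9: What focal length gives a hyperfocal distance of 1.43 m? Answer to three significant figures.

8.00 mm

From H = f²/(N·c) + f, with f ≪ H: f ≈ √(H·N·c) = √(1430 × 9 × 0.005) = √64.350 ≈ 8.022 mm.
Exact: f² + N·c·f − N·c·H = 0 ⇒ f = (−N·c + √((N·c)² + 4·N·c·H))/2 = (−0.045 + √257.40)/2 ≈ 7.9994 mm ≈ 8.00 mm.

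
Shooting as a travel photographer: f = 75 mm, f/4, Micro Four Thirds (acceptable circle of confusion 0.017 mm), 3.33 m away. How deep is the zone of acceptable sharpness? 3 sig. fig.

Hyperfocal distance H = f²/(N·c) + f = 75²/(4 × 0.017) + 75 = 5625/0.068 + 75 ≈ 82795.6 mm ≈ 82.80 m.
Near limit Dn = s·(H − f)/(H + s − 2f) = 3330 × (82795.6 − 75) / (82795.6 + 3330 − 2 × 75) = 3330 × 82720.6 / 85975.6 ≈ 3203.93 mm.
Far limit Df = s·(H − f)/(H − s) = 3330 × (82795.6 − 75) / (82795.6 − 3330) = 3330 × 82720.6 / 79465.6 ≈ 3466.40 mm.
Depth of field = Df − Dn = 3466.40 − 3203.93 ≈ 262.47 mm.

262 mm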